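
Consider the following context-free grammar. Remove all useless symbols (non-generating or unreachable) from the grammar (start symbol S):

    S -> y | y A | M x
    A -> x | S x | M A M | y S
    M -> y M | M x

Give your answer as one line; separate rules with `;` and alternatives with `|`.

Generating nonterminals: {A, S}.
Reachable from S after that: {A, S}.
Removed useless symbols: {M} and every production mentioning them.

S -> y | y A; A -> x | S x | y S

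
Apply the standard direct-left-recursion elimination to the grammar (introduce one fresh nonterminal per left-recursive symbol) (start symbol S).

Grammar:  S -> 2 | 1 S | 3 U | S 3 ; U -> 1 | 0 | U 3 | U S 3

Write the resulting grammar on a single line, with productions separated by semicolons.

S -> 2 S' | 1 S S' | 3 U S'; U -> 1 U' | 0 U'; S' -> 3 S' | ε; U' -> 3 U' | S 3 U' | ε

S, U are directly left-recursive.
For S: α = {3}, β = {2, 1 S, 3 U}. Rewrite as S → β S' and S' → α S' | ε.
For U: α = {3, S 3}, β = {1, 0}. Rewrite as U → β U' and U' → α U' | ε.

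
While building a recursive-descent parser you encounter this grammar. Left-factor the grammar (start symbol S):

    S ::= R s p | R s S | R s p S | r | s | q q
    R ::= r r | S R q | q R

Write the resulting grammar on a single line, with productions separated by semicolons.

S has alternatives sharing prefix 'R s': factor to S → R s S' with S' → p | S | p S.
S' has alternatives sharing prefix 'p': factor to S' → p S'' with S'' → ε | S.

S ::= r | s | q q | R s S'; R ::= r r | S R q | q R; S' ::= S | p S''; S'' ::= eps | S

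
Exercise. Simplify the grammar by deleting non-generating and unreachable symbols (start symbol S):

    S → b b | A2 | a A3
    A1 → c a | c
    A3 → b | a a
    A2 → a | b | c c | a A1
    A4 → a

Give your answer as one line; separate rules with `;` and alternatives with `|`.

S → b b | A2 | a A3; A1 → c a | c; A3 → b | a a; A2 → a | b | c c | a A1

Generating nonterminals: {A1, A2, A3, A4, S}.
Reachable from S after that: {A1, A2, A3, S}.
Removed useless symbols: {A4} and every production mentioning them.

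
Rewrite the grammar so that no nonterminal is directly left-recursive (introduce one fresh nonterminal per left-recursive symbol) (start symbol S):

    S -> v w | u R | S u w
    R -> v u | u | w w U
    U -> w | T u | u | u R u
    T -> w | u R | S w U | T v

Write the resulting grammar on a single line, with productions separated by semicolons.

S -> v w S' | u R S'; R -> v u | u | w w U; U -> w | T u | u | u R u; T -> w T' | u R T' | S w U T'; S' -> u w S' | ε; T' -> v T' | ε

Left recursion appears on S, T.
For S: α = {u w}, β = {v w, u R}. Rewrite as S → β S' and S' → α S' | ε.
For T: α = {v}, β = {w, u R, S w U}. Rewrite as T → β T' and T' → α T' | ε.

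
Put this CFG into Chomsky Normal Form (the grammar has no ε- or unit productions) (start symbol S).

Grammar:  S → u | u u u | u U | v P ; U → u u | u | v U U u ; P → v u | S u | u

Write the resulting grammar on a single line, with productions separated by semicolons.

Introduce a nonterminal for each terminal appearing in a rule of length ≥ 2: X1 → u, X2 → v.
Binarize each right-hand side of length ≥ 3 by chaining fresh nonterminals (Y1, Y2, …): affected rules were S → X1 X1 X1; U → X2 U U X1.

S → u | X1 Y1 | X1 U | X2 P; U → X1 X1 | u | X2 Y2; P → X2 X1 | S X1 | u; X1 → u; X2 → v; Y1 → X1 X1; Y2 → U Y3; Y3 → U X1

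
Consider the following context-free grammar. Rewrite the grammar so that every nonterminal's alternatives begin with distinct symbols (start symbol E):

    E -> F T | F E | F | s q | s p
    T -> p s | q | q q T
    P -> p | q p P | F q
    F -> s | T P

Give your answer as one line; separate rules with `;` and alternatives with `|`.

E has alternatives sharing prefix 'F': factor to E → F E' with E' → T | E | ε.
E has alternatives sharing prefix 's': factor to E → s E'' with E'' → q | p.
T has alternatives sharing prefix 'q': factor to T → q T' with T' → ε | q T.

E -> F E' | s E''; T -> p s | q T'; P -> p | q p P | F q; F -> s | T P; E' -> T | E | ε; E'' -> q | p; T' -> ε | q T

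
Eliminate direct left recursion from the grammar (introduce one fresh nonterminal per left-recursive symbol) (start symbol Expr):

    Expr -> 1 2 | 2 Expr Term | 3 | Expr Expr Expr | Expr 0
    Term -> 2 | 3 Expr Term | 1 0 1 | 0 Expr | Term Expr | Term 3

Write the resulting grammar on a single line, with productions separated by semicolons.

Directly left-recursive nonterminals: Expr, Term.
For Expr: α = {Expr Expr, 0}, β = {1 2, 2 Expr Term, 3}. Rewrite as Expr → β Expr1 and Expr1 → α Expr1 | ε.
For Term: α = {Expr, 3}, β = {2, 3 Expr Term, 1 0 1, 0 Expr}. Rewrite as Term → β Term1 and Term1 → α Term1 | ε.

Expr -> 1 2 Expr1 | 2 Expr Term Expr1 | 3 Expr1; Term -> 2 Term1 | 3 Expr Term Term1 | 1 0 1 Term1 | 0 Expr Term1; Expr1 -> Expr Expr Expr1 | 0 Expr1 | eps; Term1 -> Expr Term1 | 3 Term1 | eps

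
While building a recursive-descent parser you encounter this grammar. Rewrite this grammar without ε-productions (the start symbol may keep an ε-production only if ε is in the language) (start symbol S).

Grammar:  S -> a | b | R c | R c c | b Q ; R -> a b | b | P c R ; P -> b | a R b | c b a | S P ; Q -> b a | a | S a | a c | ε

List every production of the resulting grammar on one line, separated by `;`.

Nullable set = {Q}.
ε ∉ L(G), so no ε-production is kept.

S -> a | b | R c | R c c | b Q; R -> a b | b | P c R; P -> b | a R b | c b a | S P; Q -> b a | a | S a | a c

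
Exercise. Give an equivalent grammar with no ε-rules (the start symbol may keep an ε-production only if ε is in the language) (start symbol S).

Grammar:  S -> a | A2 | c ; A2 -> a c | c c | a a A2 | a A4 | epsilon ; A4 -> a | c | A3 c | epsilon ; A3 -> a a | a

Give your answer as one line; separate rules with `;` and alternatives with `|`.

Nullable set = {A2, A4, S}.
ε ∈ L(G) since S is nullable, so keep S → ε.
Add the nullable-subset variants: A2 → a a A2 gives a a A2 | a a. A2 → a A4 gives a A4 | a.

S -> a | A2 | c | ε; A2 -> a c | c c | a a A2 | a a | a A4 | a; A4 -> a | c | A3 c; A3 -> a a | a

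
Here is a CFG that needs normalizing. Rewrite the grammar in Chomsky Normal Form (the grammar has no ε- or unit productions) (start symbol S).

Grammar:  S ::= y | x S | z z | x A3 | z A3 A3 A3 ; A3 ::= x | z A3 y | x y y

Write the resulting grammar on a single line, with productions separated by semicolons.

Introduce a nonterminal for each terminal appearing in a rule of length ≥ 2: X1 → x, X2 → z, X3 → y.
Binarize each right-hand side of length ≥ 3 by chaining fresh nonterminals (Y1, Y2, …): affected rules were S → X2 A3 A3 A3; A3 → X2 A3 X3; A3 → X1 X3 X3.

S ::= y | X1 S | X2 X2 | X1 A3 | X2 Y1; A3 ::= x | X2 Y3 | X1 Y4; X1 ::= x; X2 ::= z; X3 ::= y; Y1 ::= A3 Y2; Y2 ::= A3 A3; Y3 ::= A3 X3; Y4 ::= X3 X3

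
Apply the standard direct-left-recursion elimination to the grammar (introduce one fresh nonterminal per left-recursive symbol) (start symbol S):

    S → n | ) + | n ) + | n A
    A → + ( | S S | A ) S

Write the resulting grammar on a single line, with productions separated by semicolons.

Left recursion appears on A.
For A: α = {) S}, β = {+ (, S S}. Rewrite as A → β A' and A' → α A' | ε.

S → n | ) + | n ) + | n A; A → + ( A' | S S A'; A' → ) S A' | ε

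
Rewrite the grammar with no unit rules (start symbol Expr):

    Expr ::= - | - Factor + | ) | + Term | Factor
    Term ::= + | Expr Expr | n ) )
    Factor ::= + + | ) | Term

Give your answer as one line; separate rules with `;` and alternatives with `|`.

Unit pairs: Expr ⇒* {Factor, Term}; Factor ⇒* {Term}.
For every A with A ⇒* B via unit rules, add B's non-unit alternatives to A; then delete every rule of the form X → Y.

Expr ::= + | Expr Expr | n ) ) | + + | ) | - | - Factor + | + Term; Term ::= + | Expr Expr | n ) ); Factor ::= + | Expr Expr | n ) ) | + + | )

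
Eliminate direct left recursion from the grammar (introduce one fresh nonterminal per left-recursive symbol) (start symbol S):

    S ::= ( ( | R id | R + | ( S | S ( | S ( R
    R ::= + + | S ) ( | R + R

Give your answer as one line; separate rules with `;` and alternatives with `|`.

Left recursion appears on S, R.
For S: α = {(, ( R}, β = {( (, R id, R +, ( S}. Rewrite as S → β S' and S' → α S' | ε.
For R: α = {+ R}, β = {+ +, S ) (}. Rewrite as R → β R' and R' → α R' | ε.

S ::= ( ( S' | R id S' | R + S' | ( S S'; R ::= + + R' | S ) ( R'; S' ::= ( S' | ( R S' | ε; R' ::= + R R' | ε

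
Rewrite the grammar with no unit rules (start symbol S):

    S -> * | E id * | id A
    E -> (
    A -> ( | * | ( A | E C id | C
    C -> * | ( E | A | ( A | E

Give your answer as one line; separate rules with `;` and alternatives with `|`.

S -> * | E id * | id A; E -> (; A -> ( | * | ( E | ( A | E C id; C -> ( | * | ( E | ( A | E C id

Unit pairs: A ⇒* {C, E}; C ⇒* {A, E}.
Replace each nonterminal's rules with the union of the non-unit rules of every nonterminal it unit-derives.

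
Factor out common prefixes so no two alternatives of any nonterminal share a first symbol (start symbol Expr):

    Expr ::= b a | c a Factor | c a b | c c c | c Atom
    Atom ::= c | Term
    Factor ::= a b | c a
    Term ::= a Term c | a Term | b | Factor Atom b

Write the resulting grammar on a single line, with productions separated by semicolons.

Expr ::= b a | c Expr1; Atom ::= c | Term; Factor ::= a b | c a; Term ::= b | Factor Atom b | a Term Term1; Expr1 ::= c c | Atom | a Expr11; Term1 ::= c | ε; Expr11 ::= Factor | b

Expr has alternatives sharing prefix 'c': factor to Expr → c Expr1 with Expr1 → a Factor | a b | c c | Atom.
Term has alternatives sharing prefix 'a Term': factor to Term → a Term Term1 with Term1 → c | ε.
Expr1 has alternatives sharing prefix 'a': factor to Expr1 → a Expr11 with Expr11 → Factor | b.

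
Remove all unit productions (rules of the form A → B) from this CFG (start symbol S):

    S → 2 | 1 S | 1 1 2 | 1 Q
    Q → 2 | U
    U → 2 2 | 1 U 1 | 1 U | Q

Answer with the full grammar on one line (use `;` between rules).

S → 2 | 1 S | 1 1 2 | 1 Q; Q → 2 2 | 1 U 1 | 1 U | 2; U → 2 2 | 1 U 1 | 1 U | 2

Unit pairs: Q ⇒* {U}; U ⇒* {Q}.
Replace each nonterminal's rules with the union of the non-unit rules of every nonterminal it unit-derives.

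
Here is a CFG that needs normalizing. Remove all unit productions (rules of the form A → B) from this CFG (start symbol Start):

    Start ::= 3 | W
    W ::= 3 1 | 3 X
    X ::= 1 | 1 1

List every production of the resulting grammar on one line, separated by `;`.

Start ::= 3 | 3 1 | 3 X; W ::= 3 1 | 3 X; X ::= 1 | 1 1

Unit pairs: Start ⇒* {W}.
For each unit pair (A, B), copy every non-unit production of B to A, then drop all unit productions.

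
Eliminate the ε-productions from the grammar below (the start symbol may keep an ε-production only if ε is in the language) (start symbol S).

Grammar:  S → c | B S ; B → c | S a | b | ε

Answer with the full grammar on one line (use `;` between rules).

Nullable set = {B}.
ε ∉ L(G), so no ε-production is kept.

S → c | B S; B → c | S a | b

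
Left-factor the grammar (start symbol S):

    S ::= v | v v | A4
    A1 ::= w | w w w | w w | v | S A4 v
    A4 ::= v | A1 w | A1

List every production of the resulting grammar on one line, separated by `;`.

S has alternatives sharing prefix 'v': factor to S → v S' with S' → ε | v.
A1 has alternatives sharing prefix 'w': factor to A1 → w A1' with A1' → ε | w w | w.
A4 has alternatives sharing prefix 'A1': factor to A4 → A1 A4' with A4' → w | ε.
A1' has alternatives sharing prefix 'w': factor to A1' → w A1'' with A1'' → w | ε.

S ::= A4 | v S'; A1 ::= v | S A4 v | w A1'; A4 ::= v | A1 A4'; S' ::= ε | v; A1' ::= ε | w A1''; A4' ::= w | ε; A1'' ::= w | ε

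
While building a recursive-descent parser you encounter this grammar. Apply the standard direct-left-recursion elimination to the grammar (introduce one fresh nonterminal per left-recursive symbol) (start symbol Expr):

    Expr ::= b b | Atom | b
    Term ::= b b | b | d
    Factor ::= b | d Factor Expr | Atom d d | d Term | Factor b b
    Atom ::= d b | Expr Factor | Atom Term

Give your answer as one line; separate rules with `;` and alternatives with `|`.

Directly left-recursive nonterminals: Factor, Atom.
For Factor: α = {b b}, β = {b, d Factor Expr, Atom d d, d Term}. Rewrite as Factor → β Factor1 and Factor1 → α Factor1 | ε.
For Atom: α = {Term}, β = {d b, Expr Factor}. Rewrite as Atom → β Atom1 and Atom1 → α Atom1 | ε.

Expr ::= b b | Atom | b; Term ::= b b | b | d; Factor ::= b Factor1 | d Factor Expr Factor1 | Atom d d Factor1 | d Term Factor1; Atom ::= d b Atom1 | Expr Factor Atom1; Factor1 ::= b b Factor1 | ε; Atom1 ::= Term Atom1 | ε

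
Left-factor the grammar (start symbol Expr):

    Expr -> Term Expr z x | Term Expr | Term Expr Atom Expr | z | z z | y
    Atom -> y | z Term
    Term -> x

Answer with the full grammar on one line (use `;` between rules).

Expr has alternatives sharing prefix 'Term Expr': factor to Expr → Term Expr Expr1 with Expr1 → z x | ε | Atom Expr.
Expr has alternatives sharing prefix 'z': factor to Expr → z Expr2 with Expr2 → ε | z.

Expr -> y | Term Expr Expr1 | z Expr2; Atom -> y | z Term; Term -> x; Expr1 -> z x | epsilon | Atom Expr; Expr2 -> epsilon | z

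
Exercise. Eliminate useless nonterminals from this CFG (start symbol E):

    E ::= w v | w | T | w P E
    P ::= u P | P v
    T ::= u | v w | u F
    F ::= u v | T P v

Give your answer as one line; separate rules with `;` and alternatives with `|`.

Generating nonterminals: {E, F, T}.
Reachable from E after that: {E, F, T}.
Removed useless symbols: {P} and every production mentioning them.

E ::= w v | w | T; T ::= u | v w | u F; F ::= u v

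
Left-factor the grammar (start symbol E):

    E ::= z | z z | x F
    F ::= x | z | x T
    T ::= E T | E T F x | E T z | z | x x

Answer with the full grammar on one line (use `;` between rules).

E ::= x F | z E'; F ::= z | x F'; T ::= z | x x | E T T'; E' ::= epsilon | z; F' ::= epsilon | T; T' ::= epsilon | F x | z

E has alternatives sharing prefix 'z': factor to E → z E' with E' → ε | z.
F has alternatives sharing prefix 'x': factor to F → x F' with F' → ε | T.
T has alternatives sharing prefix 'E T': factor to T → E T T' with T' → ε | F x | z.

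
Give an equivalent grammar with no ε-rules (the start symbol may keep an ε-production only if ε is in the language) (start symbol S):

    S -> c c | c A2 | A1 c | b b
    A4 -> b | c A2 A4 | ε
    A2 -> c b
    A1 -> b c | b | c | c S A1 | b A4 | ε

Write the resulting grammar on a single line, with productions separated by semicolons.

The nullable symbols are {A1, A4}.
ε ∉ L(G), so no ε-production is kept.
Add the nullable-subset variants: S → A1 c gives A1 c | c. A4 → c A2 A4 gives c A2 A4 | c A2. A1 → c S A1 gives c S A1 | c S.

S -> c c | c A2 | A1 c | c | b b; A4 -> b | c A2 A4 | c A2; A2 -> c b; A1 -> b c | b | c | c S A1 | c S | b A4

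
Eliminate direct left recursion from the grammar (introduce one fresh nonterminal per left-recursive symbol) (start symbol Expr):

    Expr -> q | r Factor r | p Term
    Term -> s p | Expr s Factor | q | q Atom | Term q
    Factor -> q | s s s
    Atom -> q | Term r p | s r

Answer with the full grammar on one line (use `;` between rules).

Expr -> q | r Factor r | p Term; Term -> s p Term1 | Expr s Factor Term1 | q Term1 | q Atom Term1; Factor -> q | s s s; Atom -> q | Term r p | s r; Term1 -> q Term1 | ε

Left recursion appears on Term.
For Term: α = {q}, β = {s p, Expr s Factor, q, q Atom}. Rewrite as Term → β Term1 and Term1 → α Term1 | ε.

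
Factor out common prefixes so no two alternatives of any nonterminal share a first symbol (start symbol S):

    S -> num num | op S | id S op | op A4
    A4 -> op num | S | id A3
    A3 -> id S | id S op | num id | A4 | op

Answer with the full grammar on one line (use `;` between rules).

S -> num num | id S op | op S'; A4 -> op num | S | id A3; A3 -> num id | A4 | op | id S A3'; S' -> S | A4; A3' -> ε | op

S has alternatives sharing prefix 'op': factor to S → op S' with S' → S | A4.
A3 has alternatives sharing prefix 'id S': factor to A3 → id S A3' with A3' → ε | op.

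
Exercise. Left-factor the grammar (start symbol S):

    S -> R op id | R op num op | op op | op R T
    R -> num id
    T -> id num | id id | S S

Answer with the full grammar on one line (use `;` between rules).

S has alternatives sharing prefix 'R op': factor to S → R op S' with S' → id | num op.
S has alternatives sharing prefix 'op': factor to S → op S'' with S'' → op | R T.
T has alternatives sharing prefix 'id': factor to T → id T' with T' → num | id.

S -> R op S' | op S''; R -> num id; T -> S S | id T'; S' -> id | num op; S'' -> op | R T; T' -> num | id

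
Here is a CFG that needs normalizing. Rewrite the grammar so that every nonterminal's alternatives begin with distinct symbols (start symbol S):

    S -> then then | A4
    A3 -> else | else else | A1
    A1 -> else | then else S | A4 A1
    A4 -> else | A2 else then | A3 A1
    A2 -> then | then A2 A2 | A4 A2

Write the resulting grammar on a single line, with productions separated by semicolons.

A3 has alternatives sharing prefix 'else': factor to A3 → else A3' with A3' → ε | else.
A2 has alternatives sharing prefix 'then': factor to A2 → then A2' with A2' → ε | A2 A2.

S -> then then | A4; A3 -> A1 | else A3'; A1 -> else | then else S | A4 A1; A4 -> else | A2 else then | A3 A1; A2 -> A4 A2 | then A2'; A3' -> ε | else; A2' -> ε | A2 A2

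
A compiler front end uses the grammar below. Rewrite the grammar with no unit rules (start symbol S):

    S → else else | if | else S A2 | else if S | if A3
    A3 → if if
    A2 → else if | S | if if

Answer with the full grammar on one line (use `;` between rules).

Unit pairs: A2 ⇒* {S}.
Replace each nonterminal's rules with the union of the non-unit rules of every nonterminal it unit-derives.

S → else else | if | else S A2 | else if S | if A3; A3 → if if; A2 → else if | if if | else else | if | else S A2 | else if S | if A3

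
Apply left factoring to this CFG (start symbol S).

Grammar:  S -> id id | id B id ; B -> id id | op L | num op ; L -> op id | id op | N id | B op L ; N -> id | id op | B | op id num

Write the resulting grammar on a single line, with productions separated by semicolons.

S -> id S'; B -> id id | op L | num op; L -> op id | id op | N id | B op L; N -> B | op id num | id N'; S' -> id | B id; N' -> ε | op

S has alternatives sharing prefix 'id': factor to S → id S' with S' → id | B id.
N has alternatives sharing prefix 'id': factor to N → id N' with N' → ε | op.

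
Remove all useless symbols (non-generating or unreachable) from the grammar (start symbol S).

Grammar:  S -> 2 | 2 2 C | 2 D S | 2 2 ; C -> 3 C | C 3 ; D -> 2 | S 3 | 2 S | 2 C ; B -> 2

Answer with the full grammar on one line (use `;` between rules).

S -> 2 | 2 D S | 2 2; D -> 2 | S 3 | 2 S

Generating nonterminals: {B, D, S}.
Reachable from S after that: {D, S}.
Removed useless symbols: {B, C} and every production mentioning them.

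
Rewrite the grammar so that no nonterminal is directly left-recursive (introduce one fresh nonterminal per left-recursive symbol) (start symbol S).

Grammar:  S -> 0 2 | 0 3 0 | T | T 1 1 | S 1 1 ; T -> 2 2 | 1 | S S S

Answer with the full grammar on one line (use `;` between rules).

Left recursion appears on S.
For S: α = {1 1}, β = {0 2, 0 3 0, T, T 1 1}. Rewrite as S → β S' and S' → α S' | ε.

S -> 0 2 S' | 0 3 0 S' | T S' | T 1 1 S'; T -> 2 2 | 1 | S S S; S' -> 1 1 S' | ε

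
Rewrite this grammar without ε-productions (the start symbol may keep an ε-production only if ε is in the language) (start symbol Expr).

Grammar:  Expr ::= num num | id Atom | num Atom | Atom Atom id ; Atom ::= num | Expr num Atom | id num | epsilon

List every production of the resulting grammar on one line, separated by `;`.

Expr ::= num num | id Atom | id | num Atom | num | Atom Atom id | Atom id; Atom ::= num | Expr num Atom | Expr num | id num

Nullable set = {Atom}.
ε ∉ L(G), so no ε-production is kept.
Expand every rule over subsets of its nullable positions: Expr → id Atom gives id Atom | id. Expr → num Atom gives num Atom | num. Expr → Atom Atom id gives Atom Atom id | Atom id. Atom → Expr num Atom gives Expr num Atom | Expr num.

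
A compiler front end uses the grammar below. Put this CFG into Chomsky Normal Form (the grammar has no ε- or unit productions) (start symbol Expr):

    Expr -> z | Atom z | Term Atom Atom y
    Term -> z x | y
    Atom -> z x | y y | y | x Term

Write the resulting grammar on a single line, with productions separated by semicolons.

Expr -> z | Atom X1 | Term Y1; Term -> X1 X3 | y; Atom -> X1 X3 | X2 X2 | y | X3 Term; X1 -> z; X2 -> y; X3 -> x; Y1 -> Atom Y2; Y2 -> Atom X2

Introduce a nonterminal for each terminal appearing in a rule of length ≥ 2: X1 → z, X2 → y, X3 → x.
Binarize each right-hand side of length ≥ 3 by chaining fresh nonterminals (Y1, Y2, …): affected rules were Expr → Term Atom Atom X2.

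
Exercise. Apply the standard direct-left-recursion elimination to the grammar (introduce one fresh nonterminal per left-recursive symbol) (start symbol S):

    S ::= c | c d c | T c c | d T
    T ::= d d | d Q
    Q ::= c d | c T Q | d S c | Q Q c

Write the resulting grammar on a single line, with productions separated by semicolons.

S ::= c | c d c | T c c | d T; T ::= d d | d Q; Q ::= c d Q' | c T Q Q' | d S c Q'; Q' ::= Q c Q' | ε

Q is directly left-recursive.
For Q: α = {Q c}, β = {c d, c T Q, d S c}. Rewrite as Q → β Q' and Q' → α Q' | ε.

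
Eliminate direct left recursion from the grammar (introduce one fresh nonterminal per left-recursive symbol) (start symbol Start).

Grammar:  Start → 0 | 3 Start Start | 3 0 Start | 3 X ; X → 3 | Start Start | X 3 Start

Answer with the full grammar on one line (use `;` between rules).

Start → 0 | 3 Start Start | 3 0 Start | 3 X; X → 3 X1 | Start Start X1; X1 → 3 Start X1 | ε

Left recursion appears on X.
For X: α = {3 Start}, β = {3, Start Start}. Rewrite as X → β X1 and X1 → α X1 | ε.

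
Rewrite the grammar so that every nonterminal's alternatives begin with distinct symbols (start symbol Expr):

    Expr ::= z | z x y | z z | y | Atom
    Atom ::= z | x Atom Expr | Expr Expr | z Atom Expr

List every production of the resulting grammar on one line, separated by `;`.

Expr has alternatives sharing prefix 'z': factor to Expr → z Expr1 with Expr1 → ε | x y | z.
Atom has alternatives sharing prefix 'z': factor to Atom → z Atom1 with Atom1 → ε | Atom Expr.

Expr ::= y | Atom | z Expr1; Atom ::= x Atom Expr | Expr Expr | z Atom1; Expr1 ::= ε | x y | z; Atom1 ::= ε | Atom Expr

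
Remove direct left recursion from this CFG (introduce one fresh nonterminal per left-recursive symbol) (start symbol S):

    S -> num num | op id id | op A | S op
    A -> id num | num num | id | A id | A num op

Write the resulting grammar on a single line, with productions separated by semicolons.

Left recursion appears on S, A.
For S: α = {op}, β = {num num, op id id, op A}. Rewrite as S → β S' and S' → α S' | ε.
For A: α = {id, num op}, β = {id num, num num, id}. Rewrite as A → β A' and A' → α A' | ε.

S -> num num S' | op id id S' | op A S'; A -> id num A' | num num A' | id A'; S' -> op S' | eps; A' -> id A' | num op A' | eps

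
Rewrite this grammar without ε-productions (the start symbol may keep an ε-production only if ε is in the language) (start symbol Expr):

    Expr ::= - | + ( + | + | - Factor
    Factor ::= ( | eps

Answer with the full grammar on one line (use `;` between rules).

Nullable set = {Factor}.
ε ∉ L(G), so no ε-production is kept.

Expr ::= - | + ( + | + | - Factor; Factor ::= (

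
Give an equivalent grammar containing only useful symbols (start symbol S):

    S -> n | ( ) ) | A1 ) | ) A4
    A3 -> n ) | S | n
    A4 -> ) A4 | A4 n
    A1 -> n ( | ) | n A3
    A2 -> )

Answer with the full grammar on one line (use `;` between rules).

Generating nonterminals: {A1, A2, A3, S}.
Reachable from S after that: {A1, A3, S}.
Removed useless symbols: {A2, A4} and every production mentioning them.

S -> n | ( ) ) | A1 ); A3 -> n ) | S | n; A1 -> n ( | ) | n A3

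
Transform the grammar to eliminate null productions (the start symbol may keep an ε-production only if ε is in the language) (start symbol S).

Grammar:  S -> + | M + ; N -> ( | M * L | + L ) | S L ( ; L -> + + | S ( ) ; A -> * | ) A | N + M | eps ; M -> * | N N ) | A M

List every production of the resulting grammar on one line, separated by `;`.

S -> + | M +; N -> ( | M * L | + L ) | S L (; L -> + + | S ( ); A -> * | ) A | ) | N + M; M -> * | N N ) | A M

Nullable set = {A}.
ε ∉ L(G), so no ε-production is kept.
For each production, add variants omitting each subset of nullable occurrences: A → ) A gives ) A | ).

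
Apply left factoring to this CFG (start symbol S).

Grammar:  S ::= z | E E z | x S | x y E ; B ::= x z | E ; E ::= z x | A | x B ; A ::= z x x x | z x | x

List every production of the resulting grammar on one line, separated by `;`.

S has alternatives sharing prefix 'x': factor to S → x S' with S' → S | y E.
A has alternatives sharing prefix 'z x': factor to A → z x A' with A' → x x | ε.

S ::= z | E E z | x S'; B ::= x z | E; E ::= z x | A | x B; A ::= x | z x A'; S' ::= S | y E; A' ::= x x | epsilon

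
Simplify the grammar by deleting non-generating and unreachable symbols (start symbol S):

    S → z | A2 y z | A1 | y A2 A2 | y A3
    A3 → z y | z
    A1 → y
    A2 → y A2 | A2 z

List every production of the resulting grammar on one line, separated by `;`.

Generating nonterminals: {A1, A3, S}.
Reachable from S after that: {A1, A3, S}.
Removed useless symbols: {A2} and every production mentioning them.

S → z | A1 | y A3; A3 → z y | z; A1 → y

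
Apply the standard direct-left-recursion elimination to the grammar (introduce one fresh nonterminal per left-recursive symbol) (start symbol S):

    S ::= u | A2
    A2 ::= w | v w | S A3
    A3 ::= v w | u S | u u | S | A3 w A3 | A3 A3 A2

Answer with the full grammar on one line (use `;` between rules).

S ::= u | A2; A2 ::= w | v w | S A3; A3 ::= v w A3' | u S A3' | u u A3' | S A3'; A3' ::= w A3 A3' | A3 A2 A3' | ε

A3 is directly left-recursive.
For A3: α = {w A3, A3 A2}, β = {v w, u S, u u, S}. Rewrite as A3 → β A3' and A3' → α A3' | ε.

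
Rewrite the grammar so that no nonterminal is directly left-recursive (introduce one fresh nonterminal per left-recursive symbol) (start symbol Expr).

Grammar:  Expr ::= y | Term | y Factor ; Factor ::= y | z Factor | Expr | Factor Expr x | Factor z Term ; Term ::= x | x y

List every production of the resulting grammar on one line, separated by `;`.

Expr ::= y | Term | y Factor; Factor ::= y Factor1 | z Factor Factor1 | Expr Factor1; Term ::= x | x y; Factor1 ::= Expr x Factor1 | z Term Factor1 | ε

Directly left-recursive nonterminal: Factor.
For Factor: α = {Expr x, z Term}, β = {y, z Factor, Expr}. Rewrite as Factor → β Factor1 and Factor1 → α Factor1 | ε.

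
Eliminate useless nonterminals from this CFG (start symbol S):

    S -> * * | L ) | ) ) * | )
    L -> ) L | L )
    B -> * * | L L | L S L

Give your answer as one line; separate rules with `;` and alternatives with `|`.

S -> * * | ) ) * | )

Generating nonterminals: {B, S}.
Reachable from S after that: {S}.
Removed useless symbols: {B, L} and every production mentioning them.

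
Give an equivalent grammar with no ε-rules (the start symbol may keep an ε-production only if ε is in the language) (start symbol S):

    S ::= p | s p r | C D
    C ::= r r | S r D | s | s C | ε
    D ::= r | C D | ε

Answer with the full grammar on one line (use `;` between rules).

S ::= p | s p r | C D | C | D | ε; C ::= r r | S r D | S r | r D | r | s | s C; D ::= r | C D | C

Nullable nonterminals: {C, D, S}.
ε ∈ L(G) since S is nullable, so keep S → ε.
Expand every rule over subsets of its nullable positions: S → C D gives C D | C | D. C → S r D gives S r D | S r | r D | r. D → C D gives C D | C.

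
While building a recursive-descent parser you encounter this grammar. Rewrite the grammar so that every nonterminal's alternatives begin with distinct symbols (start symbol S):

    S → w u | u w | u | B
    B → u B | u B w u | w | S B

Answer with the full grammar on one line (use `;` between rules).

S has alternatives sharing prefix 'u': factor to S → u S' with S' → w | ε.
B has alternatives sharing prefix 'u B': factor to B → u B B' with B' → ε | w u.

S → w u | B | u S'; B → w | S B | u B B'; S' → w | ε; B' → ε | w u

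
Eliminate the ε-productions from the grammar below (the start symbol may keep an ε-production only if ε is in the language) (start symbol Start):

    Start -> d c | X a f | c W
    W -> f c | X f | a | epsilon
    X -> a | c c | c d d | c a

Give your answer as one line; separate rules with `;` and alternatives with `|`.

Start -> d c | X a f | c W | c; W -> f c | X f | a; X -> a | c c | c d d | c a

The nullable symbols are {W}.
ε ∉ L(G), so no ε-production is kept.
Expand every rule over subsets of its nullable positions: Start → c W gives c W | c.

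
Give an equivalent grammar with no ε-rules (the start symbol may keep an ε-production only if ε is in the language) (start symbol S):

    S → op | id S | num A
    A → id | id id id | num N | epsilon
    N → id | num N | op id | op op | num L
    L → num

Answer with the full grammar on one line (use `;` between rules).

S → op | id S | num A | num; A → id | id id id | num N; N → id | num N | op id | op op | num L; L → num

Nullable nonterminals: {A}.
ε ∉ L(G), so no ε-production is kept.
Expand every rule over subsets of its nullable positions: S → num A gives num A | num.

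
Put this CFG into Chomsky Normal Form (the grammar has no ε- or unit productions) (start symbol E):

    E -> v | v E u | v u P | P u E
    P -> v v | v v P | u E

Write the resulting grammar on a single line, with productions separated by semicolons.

Introduce a nonterminal for each terminal appearing in a rule of length ≥ 2: X1 → v, X2 → u.
Binarize each right-hand side of length ≥ 3 by chaining fresh nonterminals (Y1, Y2, …): affected rules were E → X1 E X2; E → X1 X2 P; E → P X2 E; P → X1 X1 P.

E -> v | X1 Y1 | X1 Y2 | P Y3; P -> X1 X1 | X1 Y4 | X2 E; X1 -> v; X2 -> u; Y1 -> E X2; Y2 -> X2 P; Y3 -> X2 E; Y4 -> X1 P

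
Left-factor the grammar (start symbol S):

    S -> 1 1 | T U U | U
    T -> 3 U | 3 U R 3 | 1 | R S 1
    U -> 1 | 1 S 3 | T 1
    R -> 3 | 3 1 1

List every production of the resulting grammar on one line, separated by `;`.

S -> 1 1 | T U U | U; T -> 1 | R S 1 | 3 U T'; U -> T 1 | 1 U'; R -> 3 R'; T' -> ε | R 3; U' -> ε | S 3; R' -> ε | 1 1

T has alternatives sharing prefix '3 U': factor to T → 3 U T' with T' → ε | R 3.
U has alternatives sharing prefix '1': factor to U → 1 U' with U' → ε | S 3.
R has alternatives sharing prefix '3': factor to R → 3 R' with R' → ε | 1 1.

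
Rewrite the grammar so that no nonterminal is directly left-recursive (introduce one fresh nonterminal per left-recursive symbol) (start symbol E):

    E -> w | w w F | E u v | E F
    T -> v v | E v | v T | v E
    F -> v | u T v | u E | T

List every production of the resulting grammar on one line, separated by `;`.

E is directly left-recursive.
For E: α = {u v, F}, β = {w, w w F}. Rewrite as E → β E' and E' → α E' | ε.

E -> w E' | w w F E'; T -> v v | E v | v T | v E; F -> v | u T v | u E | T; E' -> u v E' | F E' | ε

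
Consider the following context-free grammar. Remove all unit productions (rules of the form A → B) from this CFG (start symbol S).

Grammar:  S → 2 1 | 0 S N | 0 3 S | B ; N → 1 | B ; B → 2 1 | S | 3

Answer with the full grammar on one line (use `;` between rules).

S → 2 1 | 3 | 0 S N | 0 3 S; N → 2 1 | 3 | 0 S N | 0 3 S | 1; B → 2 1 | 3 | 0 S N | 0 3 S

Unit pairs: B ⇒* {S}; N ⇒* {B, S}; S ⇒* {B}.
For every A with A ⇒* B via unit rules, add B's non-unit alternatives to A; then delete every rule of the form X → Y.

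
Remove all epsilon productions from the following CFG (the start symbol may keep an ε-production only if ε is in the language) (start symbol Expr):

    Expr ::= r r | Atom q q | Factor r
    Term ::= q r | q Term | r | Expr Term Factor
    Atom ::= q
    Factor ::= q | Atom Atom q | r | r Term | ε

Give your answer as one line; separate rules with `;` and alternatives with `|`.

Expr ::= r r | Atom q q | Factor r | r; Term ::= q r | q Term | r | Expr Term Factor | Expr Term; Atom ::= q; Factor ::= q | Atom Atom q | r | r Term

The nullable symbols are {Factor}.
ε ∉ L(G), so no ε-production is kept.
Add the nullable-subset variants: Expr → Factor r gives Factor r | r. Term → Expr Term Factor gives Expr Term Factor | Expr Term.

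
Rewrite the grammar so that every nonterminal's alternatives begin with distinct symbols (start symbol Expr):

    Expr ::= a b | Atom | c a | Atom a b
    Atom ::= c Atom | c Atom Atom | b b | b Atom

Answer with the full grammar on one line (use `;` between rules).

Expr ::= a b | c a | Atom Expr1; Atom ::= c Atom Atom1 | b Atom2; Expr1 ::= ε | a b; Atom1 ::= ε | Atom; Atom2 ::= b | Atom

Expr has alternatives sharing prefix 'Atom': factor to Expr → Atom Expr1 with Expr1 → ε | a b.
Atom has alternatives sharing prefix 'c Atom': factor to Atom → c Atom Atom1 with Atom1 → ε | Atom.
Atom has alternatives sharing prefix 'b': factor to Atom → b Atom2 with Atom2 → b | Atom.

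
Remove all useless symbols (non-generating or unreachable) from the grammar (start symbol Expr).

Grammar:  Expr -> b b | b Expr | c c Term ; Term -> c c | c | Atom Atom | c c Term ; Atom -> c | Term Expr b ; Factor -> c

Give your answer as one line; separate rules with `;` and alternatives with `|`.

Generating nonterminals: {Atom, Expr, Factor, Term}.
Reachable from Expr after that: {Atom, Expr, Term}.
Removed useless symbols: {Factor} and every production mentioning them.

Expr -> b b | b Expr | c c Term; Term -> c c | c | Atom Atom | c c Term; Atom -> c | Term Expr b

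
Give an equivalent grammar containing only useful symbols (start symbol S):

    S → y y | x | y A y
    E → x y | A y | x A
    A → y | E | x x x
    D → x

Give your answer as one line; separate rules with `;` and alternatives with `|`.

S → y y | x | y A y; E → x y | A y | x A; A → y | E | x x x

Generating nonterminals: {A, D, E, S}.
Reachable from S after that: {A, E, S}.
Removed useless symbols: {D} and every production mentioning them.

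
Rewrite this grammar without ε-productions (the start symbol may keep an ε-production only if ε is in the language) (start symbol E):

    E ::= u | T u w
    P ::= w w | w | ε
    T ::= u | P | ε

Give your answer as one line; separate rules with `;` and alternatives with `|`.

E ::= u | T u w | u w; P ::= w w | w; T ::= u | P

Nullable set = {P, T}.
ε ∉ L(G), so no ε-production is kept.
For each production, add variants omitting each subset of nullable occurrences: E → T u w gives T u w | u w.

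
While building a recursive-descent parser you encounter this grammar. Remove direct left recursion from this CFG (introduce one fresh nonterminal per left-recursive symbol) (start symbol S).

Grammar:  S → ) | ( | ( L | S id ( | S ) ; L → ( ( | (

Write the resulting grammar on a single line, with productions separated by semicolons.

Directly left-recursive nonterminal: S.
For S: α = {id (, )}, β = {), (, ( L}. Rewrite as S → β S' and S' → α S' | ε.

S → ) S' | ( S' | ( L S'; L → ( ( | (; S' → id ( S' | ) S' | epsilon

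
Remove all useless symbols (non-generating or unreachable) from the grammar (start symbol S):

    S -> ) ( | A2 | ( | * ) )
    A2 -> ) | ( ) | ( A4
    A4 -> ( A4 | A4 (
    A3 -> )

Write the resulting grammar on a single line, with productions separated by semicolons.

Generating nonterminals: {A2, A3, S}.
Reachable from S after that: {A2, S}.
Removed useless symbols: {A3, A4} and every production mentioning them.

S -> ) ( | A2 | ( | * ) ); A2 -> ) | ( )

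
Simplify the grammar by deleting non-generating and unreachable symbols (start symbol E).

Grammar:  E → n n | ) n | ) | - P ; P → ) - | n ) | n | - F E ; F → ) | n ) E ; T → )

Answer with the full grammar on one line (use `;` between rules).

Generating nonterminals: {E, F, P, T}.
Reachable from E after that: {E, F, P}.
Removed useless symbols: {T} and every production mentioning them.

E → n n | ) n | ) | - P; P → ) - | n ) | n | - F E; F → ) | n ) E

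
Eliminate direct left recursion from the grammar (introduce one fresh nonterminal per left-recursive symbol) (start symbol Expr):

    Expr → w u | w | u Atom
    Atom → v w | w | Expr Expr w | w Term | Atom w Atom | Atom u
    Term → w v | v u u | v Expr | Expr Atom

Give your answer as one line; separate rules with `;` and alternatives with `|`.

Directly left-recursive nonterminal: Atom.
For Atom: α = {w Atom, u}, β = {v w, w, Expr Expr w, w Term}. Rewrite as Atom → β Atom1 and Atom1 → α Atom1 | ε.

Expr → w u | w | u Atom; Atom → v w Atom1 | w Atom1 | Expr Expr w Atom1 | w Term Atom1; Term → w v | v u u | v Expr | Expr Atom; Atom1 → w Atom Atom1 | u Atom1 | ε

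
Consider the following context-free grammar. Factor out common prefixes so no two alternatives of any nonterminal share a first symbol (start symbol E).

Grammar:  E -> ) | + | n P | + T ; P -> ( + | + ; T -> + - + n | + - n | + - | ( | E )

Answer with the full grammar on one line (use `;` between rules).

E -> ) | n P | + E'; P -> ( + | +; T -> ( | E ) | + - T'; E' -> ε | T; T' -> + n | n | ε

E has alternatives sharing prefix '+': factor to E → + E' with E' → ε | T.
T has alternatives sharing prefix '+ -': factor to T → + - T' with T' → + n | n | ε.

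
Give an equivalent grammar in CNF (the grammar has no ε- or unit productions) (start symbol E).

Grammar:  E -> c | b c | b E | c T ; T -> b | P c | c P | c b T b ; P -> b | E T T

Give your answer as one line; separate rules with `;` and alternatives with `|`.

E -> c | X1 X2 | X1 E | X2 T; T -> b | P X2 | X2 P | X2 Y1; P -> b | E Y3; X1 -> b; X2 -> c; Y1 -> X1 Y2; Y2 -> T X1; Y3 -> T T

Introduce a nonterminal for each terminal appearing in a rule of length ≥ 2: X1 → b, X2 → c.
Binarize each right-hand side of length ≥ 3 by chaining fresh nonterminals (Y1, Y2, …): affected rules were T → X2 X1 T X1; P → E T T.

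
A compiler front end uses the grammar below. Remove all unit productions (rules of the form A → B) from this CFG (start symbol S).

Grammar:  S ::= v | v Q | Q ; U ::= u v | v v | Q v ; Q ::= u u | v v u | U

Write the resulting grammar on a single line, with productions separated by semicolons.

S ::= u v | v v | Q v | v | v Q | u u | v v u; U ::= u v | v v | Q v; Q ::= u v | v v | Q v | u u | v v u

Unit pairs: Q ⇒* {U}; S ⇒* {Q, U}.
For every A with A ⇒* B via unit rules, add B's non-unit alternatives to A; then delete every rule of the form X → Y.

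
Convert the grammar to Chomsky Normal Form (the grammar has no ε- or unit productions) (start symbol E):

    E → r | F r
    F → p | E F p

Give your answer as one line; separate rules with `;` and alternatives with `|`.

E → r | F X1; F → p | E Y1; X1 → r; X2 → p; Y1 → F X2

Introduce a nonterminal for each terminal appearing in a rule of length ≥ 2: X1 → r, X2 → p.
Binarize each right-hand side of length ≥ 3 by chaining fresh nonterminals (Y1, Y2, …): affected rules were F → E F X2.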